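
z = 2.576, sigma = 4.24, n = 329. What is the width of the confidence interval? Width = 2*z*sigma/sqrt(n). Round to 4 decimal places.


width = 2*z*sigma/sqrt(n)
2*z*sigma = 2 * 2.576 * 4.24 = 21.84448
sqrt(329) ≈ 18.138357
width = 21.84448 / 18.138357 ≈ 1.204325

1.2043


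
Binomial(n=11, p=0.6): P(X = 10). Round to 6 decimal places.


P = C(n,k) * p^k * (1-p)^(n-k)
C(11,10) = 11
p^k = 0.6^10 ≈ 0.006046618
(1-p)^(n-k) = 0.4^1 = 0.4
P = 11 * 0.006046618 * 0.4 ≈ 0.026605

0.026605


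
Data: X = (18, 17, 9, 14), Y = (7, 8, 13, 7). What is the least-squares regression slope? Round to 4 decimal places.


b = sum((xi-xbar)(yi-ybar)) / sum((xi-xbar)^2)
n = 4, xbar = 58/4 = 14.5, ybar = 35/4 = 8.75
Sxy = sum((xi-xbar)(yi-ybar)) = -30.5
Sxx = sum((xi-xbar)^2) = 49
b = Sxy / Sxx = -61/98 ≈ -0.622449

-0.6224


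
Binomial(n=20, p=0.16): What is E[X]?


E[X] = n*p = 20 * 0.16 = 3.2

3.2


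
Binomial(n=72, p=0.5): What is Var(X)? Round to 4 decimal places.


Var = n*p*(1-p) = 72 * 0.5 * 0.5 = 18

18.0000


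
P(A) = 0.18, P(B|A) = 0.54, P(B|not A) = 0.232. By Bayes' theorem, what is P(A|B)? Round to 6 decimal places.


P(A|B) = P(B|A)*P(A) / P(B), P(B) = P(B|A)*P(A) + P(B|not A)*P(not A)
P(B|A)*P(A) = 0.54 * 0.18 = 0.0972
P(B|not A)*P(not A) = 0.232 * 0.82 = 0.19024
P(B) = 0.0972 + 0.19024 = 0.28744
P(A|B) = 0.0972 / 0.28744 = 1215/3593 ≈ 0.33815753

0.338158


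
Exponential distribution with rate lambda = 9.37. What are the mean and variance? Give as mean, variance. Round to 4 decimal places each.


mean = 1/lam, var = 1/lam^2
mean = 1 / 9.37 = 100/937 ≈ 0.106724
lam^2 = 9.37^2 = 87.7969
var = 1 / 87.7969 ≈ 0.011390

0.1067, 0.0114


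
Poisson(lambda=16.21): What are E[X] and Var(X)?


E[X] = Var(X) = lambda = 16.21

16.21, 16.21


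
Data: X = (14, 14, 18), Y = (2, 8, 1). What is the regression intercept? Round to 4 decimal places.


a = ybar - b*xbar, where b = sum((xi-xbar)(yi-ybar)) / sum((xi-xbar)^2)
n = 3, xbar = 46/3 ≈ 15.333333, ybar = 11/3 ≈ 3.666667
Sxy = sum((xi-xbar)(yi-ybar)) = -32/3 ≈ -10.666667
Sxx = sum((xi-xbar)^2) = 32/3 ≈ 10.666667
b = Sxy / Sxx = -1
a = 3.666667 - (-1) * 15.333333 = 19

19.0000


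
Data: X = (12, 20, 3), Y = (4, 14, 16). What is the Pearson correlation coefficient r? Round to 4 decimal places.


r = sum((xi-xbar)(yi-ybar)) / sqrt(sum((xi-xbar)^2) * sum((yi-ybar)^2))
n = 3, xbar = 35/3 ≈ 11.666667, ybar = 34/3 ≈ 11.333333
Sxy = sum((xi-xbar)(yi-ybar)) = -62/3 ≈ -20.666667
Sxx = sum((xi-xbar)^2) = 434/3 ≈ 144.666667
Syy = sum((yi-ybar)^2) = 248/3 ≈ 82.666667
sqrt(Sxx*Syy) ≈ 109.357721
r = Sxy / sqrt(Sxx*Syy) = -20.666667 / 109.357721 ≈ -0.188982

-0.1890


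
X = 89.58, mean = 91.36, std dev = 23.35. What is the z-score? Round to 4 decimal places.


z = (X - mu) / sigma
X - mu = 89.58 - 91.36 = -1.78
z = -1.78 / 23.35 = -178/2335 ≈ -0.076231

-0.0762


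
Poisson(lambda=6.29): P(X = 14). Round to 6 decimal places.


P = e^(-lam) * lam^k / k!
e^(-6.29) ≈ 0.001854760
lam^k = 6.29^14 ≈ 151743129383.973747
k! = 14! = 87178291200
P = 0.001854760 * 151743129383.973747 / 87178291200 ≈ 0.003228

0.003228


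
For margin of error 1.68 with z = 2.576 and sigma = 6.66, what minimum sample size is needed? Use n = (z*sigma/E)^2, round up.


z*sigma/E = 2.576 * 6.66 / 1.68 = 10.212
(z*sigma/E)^2 = 104.284944
round up: n = 105

105


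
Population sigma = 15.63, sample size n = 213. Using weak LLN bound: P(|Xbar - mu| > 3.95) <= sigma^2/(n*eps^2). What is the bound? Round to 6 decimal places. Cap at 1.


bound = min(1, sigma^2/(n*eps^2))
sigma^2 = 15.63^2 = 244.2969
n*eps^2 = 213 * 3.95^2 = 213 * 15.6025 = 3323.3325
sigma^2/(n*eps^2) = 244.2969 / 3323.3325 ≈ 0.07350962

0.073510


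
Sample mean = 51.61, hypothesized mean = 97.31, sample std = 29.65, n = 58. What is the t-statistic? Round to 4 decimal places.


t = (xbar - mu0) / (s/sqrt(n))
xbar - mu0 = 51.61 - 97.31 = -45.7
sqrt(58) ≈ 7.61577311
s/sqrt(n) = 29.65 / 7.61577311 ≈ 3.89323573
t = -45.7 / 3.89323573 ≈ -11.738308

-11.7383


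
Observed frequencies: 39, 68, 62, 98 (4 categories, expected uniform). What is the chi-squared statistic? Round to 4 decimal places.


chi2 = sum((O-E)^2/E), E = total/4
total = 267, E = 267/4 = 66.75
(39 - 66.75)^2 / 66.75 = 770.0625 / 66.75 = 4107/356 ≈ 11.536517
(68 - 66.75)^2 / 66.75 = 1.5625 / 66.75 = 25/1068 ≈ 0.023408
(62 - 66.75)^2 / 66.75 = 22.5625 / 66.75 = 361/1068 ≈ 0.338015
(98 - 66.75)^2 / 66.75 = 976.5625 / 66.75 = 15625/1068 ≈ 14.630150
chi2 = 2361/89 ≈ 26.528090

26.5281


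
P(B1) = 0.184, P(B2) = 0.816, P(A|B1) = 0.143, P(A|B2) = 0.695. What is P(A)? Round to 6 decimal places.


P(A) = P(A|B1)*P(B1) + P(A|B2)*P(B2)
P(A|B1)*P(B1) = 0.143 * 0.184 = 0.026312
P(A|B2)*P(B2) = 0.695 * 0.816 = 0.56712
P(A) = 0.026312 + 0.56712 = 0.593432

0.593432


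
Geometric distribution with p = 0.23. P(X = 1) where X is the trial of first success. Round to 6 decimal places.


P = (1-p)^(k-1) * p
(1-p)^(k-1) = 0.77^0 = 1
P = 1 * 0.23 = 0.23

0.230000


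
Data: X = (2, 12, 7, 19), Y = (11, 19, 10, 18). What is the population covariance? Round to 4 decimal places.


Cov = (1/n)*sum((xi-xbar)(yi-ybar))
n = 4, xbar = 40/4 = 10, ybar = 58/4 = 14.5
sum((xi-xbar)(yi-ybar)) = 82
Cov = 82 / 4 = 20.5

20.5000


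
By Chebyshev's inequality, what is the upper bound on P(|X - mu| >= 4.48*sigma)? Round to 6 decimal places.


P <= 1/k^2
k^2 = 4.48^2 = 20.0704
1/k^2 = 1 / 20.0704 ≈ 0.04982462

0.049825


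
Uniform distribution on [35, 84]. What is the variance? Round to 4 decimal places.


Var = (b-a)^2 / 12
(b-a)^2 = (84 - 35)^2 = 2401
Var = 2401/12 ≈ 200.083333

200.0833


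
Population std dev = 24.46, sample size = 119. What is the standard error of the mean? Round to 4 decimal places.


SE = sigma / sqrt(n)
sqrt(119) ≈ 10.908712
SE = 24.46 / 10.908712 ≈ 2.242245

2.2422


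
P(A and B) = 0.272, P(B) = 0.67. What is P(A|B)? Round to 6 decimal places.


P(A|B) = P(A and B) / P(B) = 0.272 / 0.67 = 136/335 ≈ 0.40597015

0.405970


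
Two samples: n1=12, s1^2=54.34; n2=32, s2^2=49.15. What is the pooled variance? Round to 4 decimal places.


sp^2 = ((n1-1)*s1^2 + (n2-1)*s2^2)/(n1+n2-2)
(n1-1)*s1^2 = 11 * 54.34 = 597.74
(n2-1)*s2^2 = 31 * 49.15 = 1523.65
numerator = 597.74 + 1523.65 = 2121.39
n1+n2-2 = 42
sp^2 = 2121.39 / 42 = 70713/1400 ≈ 50.509286

50.5093


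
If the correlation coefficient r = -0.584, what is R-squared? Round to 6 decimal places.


R^2 = r^2 = (-0.584)^2 = 0.341056

0.341056


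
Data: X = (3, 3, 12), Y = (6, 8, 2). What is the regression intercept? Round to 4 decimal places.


a = ybar - b*xbar, where b = sum((xi-xbar)(yi-ybar)) / sum((xi-xbar)^2)
n = 3, xbar = 18/3 = 6, ybar = 16/3 ≈ 5.333333
Sxy = sum((xi-xbar)(yi-ybar)) = -30
Sxx = sum((xi-xbar)^2) = 54
b = Sxy / Sxx = -5/9 ≈ -0.555556
a = 5.333333 - (-0.555556) * 6 = 26/3 ≈ 8.666667

8.6667


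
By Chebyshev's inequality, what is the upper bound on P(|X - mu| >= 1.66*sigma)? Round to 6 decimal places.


P <= 1/k^2
k^2 = 1.66^2 = 2.7556
1/k^2 = 1 / 2.7556 = 2500/6889 ≈ 0.36289737

0.362897


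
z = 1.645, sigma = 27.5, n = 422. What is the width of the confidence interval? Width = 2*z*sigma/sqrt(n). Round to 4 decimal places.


width = 2*z*sigma/sqrt(n)
2*z*sigma = 2 * 1.645 * 27.5 = 90.475
sqrt(422) ≈ 20.542639
width = 90.475 / 20.542639 ≈ 4.404254

4.4043


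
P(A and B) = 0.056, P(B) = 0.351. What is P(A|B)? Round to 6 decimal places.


P(A|B) = P(A and B) / P(B) = 0.056 / 0.351 = 56/351 ≈ 0.15954416

0.159544


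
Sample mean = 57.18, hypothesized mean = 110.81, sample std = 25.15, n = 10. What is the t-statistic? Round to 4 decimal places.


t = (xbar - mu0) / (s/sqrt(n))
xbar - mu0 = 57.18 - 110.81 = -53.63
sqrt(10) ≈ 3.16227766
s/sqrt(n) = 25.15 / 3.16227766 ≈ 7.95312832
t = -53.63 / 7.95312832 ≈ -6.743258

-6.7433


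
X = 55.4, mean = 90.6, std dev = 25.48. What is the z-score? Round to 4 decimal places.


z = (X - mu) / sigma
X - mu = 55.4 - 90.6 = -35.2
z = -35.2 / 25.48 = -880/637 ≈ -1.381476

-1.3815


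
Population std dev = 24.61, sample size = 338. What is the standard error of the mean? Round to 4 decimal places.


SE = sigma / sqrt(n)
sqrt(338) ≈ 18.384776
SE = 24.61 / 18.384776 ≈ 1.338608

1.3386


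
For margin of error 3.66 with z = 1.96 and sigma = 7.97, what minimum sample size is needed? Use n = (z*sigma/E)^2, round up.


z*sigma/E = 1.96 * 7.97 / 3.66 = 39053/9150 ≈ 4.268087
(z*sigma/E)^2 ≈ 18.216570
round up: n = 19

19


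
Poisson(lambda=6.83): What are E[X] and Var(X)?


E[X] = Var(X) = lambda = 6.83

6.83, 6.83


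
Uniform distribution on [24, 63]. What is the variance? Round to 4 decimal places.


Var = (b-a)^2 / 12
(b-a)^2 = (63 - 24)^2 = 1521
Var = 1521/12 = 126.75

126.7500


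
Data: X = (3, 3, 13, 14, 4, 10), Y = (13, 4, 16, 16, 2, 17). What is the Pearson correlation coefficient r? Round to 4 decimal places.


r = sum((xi-xbar)(yi-ybar)) / sqrt(sum((xi-xbar)^2) * sum((yi-ybar)^2))
n = 6, xbar = 47/6 ≈ 7.833333, ybar = 68/6 = 34/3 ≈ 11.333333
Sxy = sum((xi-xbar)(yi-ybar)) = 385/3 ≈ 128.333333
Sxx = sum((xi-xbar)^2) = 785/6 ≈ 130.833333
Syy = sum((yi-ybar)^2) = 658/3 ≈ 219.333333
sqrt(Sxx*Syy) ≈ 169.399265
r = Sxy / sqrt(Sxx*Syy) = 128.333333 / 169.399265 ≈ 0.757579

0.7576


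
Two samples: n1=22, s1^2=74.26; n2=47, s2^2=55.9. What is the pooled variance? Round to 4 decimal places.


sp^2 = ((n1-1)*s1^2 + (n2-1)*s2^2)/(n1+n2-2)
(n1-1)*s1^2 = 21 * 74.26 = 1559.46
(n2-1)*s2^2 = 46 * 55.9 = 2571.4
numerator = 1559.46 + 2571.4 = 4130.86
n1+n2-2 = 67
sp^2 = 4130.86 / 67 = 206543/3350 ≈ 61.654627

61.6546


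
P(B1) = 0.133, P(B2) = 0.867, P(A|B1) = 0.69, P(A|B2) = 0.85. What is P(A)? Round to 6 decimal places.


P(A) = P(A|B1)*P(B1) + P(A|B2)*P(B2)
P(A|B1)*P(B1) = 0.69 * 0.133 = 0.09177
P(A|B2)*P(B2) = 0.85 * 0.867 = 0.73695
P(A) = 0.09177 + 0.73695 = 0.82872

0.828720


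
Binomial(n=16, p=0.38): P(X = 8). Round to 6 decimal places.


P = C(n,k) * p^k * (1-p)^(n-k)
C(16,8) = 12870
p^k = 0.38^8 ≈ 0.0004347792
(1-p)^(n-k) = 0.62^8 ≈ 0.02183401
P = 12870 * 0.0004347792 * 0.02183401 ≈ 0.122175

0.122175


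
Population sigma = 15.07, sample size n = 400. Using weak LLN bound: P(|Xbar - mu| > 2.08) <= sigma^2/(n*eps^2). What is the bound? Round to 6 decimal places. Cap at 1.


bound = min(1, sigma^2/(n*eps^2))
sigma^2 = 15.07^2 = 227.1049
n*eps^2 = 400 * 2.08^2 = 400 * 4.3264 = 1730.56
sigma^2/(n*eps^2) = 227.1049 / 1730.56 ≈ 0.13123203

0.131232


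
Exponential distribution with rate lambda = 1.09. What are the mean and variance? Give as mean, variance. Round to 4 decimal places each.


mean = 1/lam, var = 1/lam^2
mean = 1 / 1.09 = 100/109 ≈ 0.917431
lam^2 = 1.09^2 = 1.1881
var = 1 / 1.1881 ≈ 0.841680

0.9174, 0.8417


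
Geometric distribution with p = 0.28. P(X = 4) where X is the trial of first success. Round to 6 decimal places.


P = (1-p)^(k-1) * p
(1-p)^(k-1) = 0.72^3 = 0.373248
P = 0.373248 * 0.28 ≈ 0.1045094

0.104509


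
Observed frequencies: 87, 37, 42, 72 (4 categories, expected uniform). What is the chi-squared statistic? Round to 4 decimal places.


chi2 = sum((O-E)^2/E), E = total/4
total = 238, E = 238/4 = 59.5
(87 - 59.5)^2 / 59.5 = 756.25 / 59.5 = 3025/238 ≈ 12.710084
(37 - 59.5)^2 / 59.5 = 506.25 / 59.5 = 2025/238 ≈ 8.508403
(42 - 59.5)^2 / 59.5 = 306.25 / 59.5 = 175/34 ≈ 5.147059
(72 - 59.5)^2 / 59.5 = 156.25 / 59.5 = 625/238 ≈ 2.626050
chi2 = 3450/119 ≈ 28.991597

28.9916


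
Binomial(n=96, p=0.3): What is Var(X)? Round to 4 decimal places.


Var = n*p*(1-p) = 96 * 0.3 * 0.7 = 20.16

20.1600


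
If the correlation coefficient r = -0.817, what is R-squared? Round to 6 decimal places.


R^2 = r^2 = (-0.817)^2 = 0.667489

0.667489


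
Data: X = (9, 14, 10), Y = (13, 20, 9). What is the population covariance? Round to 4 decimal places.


Cov = (1/n)*sum((xi-xbar)(yi-ybar))
n = 3, xbar = 33/3 = 11, ybar = 42/3 = 14
sum((xi-xbar)(yi-ybar)) = 25
Cov = 25 / 3 = 25/3 ≈ 8.333333

8.3333


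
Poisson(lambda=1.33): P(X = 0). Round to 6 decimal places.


P = e^(-lam) * lam^k / k!
e^(-1.33) ≈ 0.2644773
lam^k = 1.33^0 = 1
k! = 0! = 1
P = 0.2644773 * 1 / 1 ≈ 0.264477

0.264477


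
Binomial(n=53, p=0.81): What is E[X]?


E[X] = n*p = 53 * 0.81 = 42.93

42.93


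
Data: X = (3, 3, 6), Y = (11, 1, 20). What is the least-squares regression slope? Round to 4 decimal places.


b = sum((xi-xbar)(yi-ybar)) / sum((xi-xbar)^2)
n = 3, xbar = 12/3 = 4, ybar = 32/3 ≈ 10.666667
Sxy = sum((xi-xbar)(yi-ybar)) = 28
Sxx = sum((xi-xbar)^2) = 6
b = Sxy / Sxx = 14/3 ≈ 4.666667

4.6667


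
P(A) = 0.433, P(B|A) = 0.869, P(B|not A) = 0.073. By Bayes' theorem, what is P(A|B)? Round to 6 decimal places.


P(A|B) = P(B|A)*P(A) / P(B), P(B) = P(B|A)*P(A) + P(B|not A)*P(not A)
P(B|A)*P(A) = 0.869 * 0.433 = 0.376277
P(B|not A)*P(not A) = 0.073 * 0.567 = 0.041391
P(B) = 0.376277 + 0.041391 = 0.417668
P(A|B) = 0.376277 / 0.417668 ≈ 0.90089976

0.900900


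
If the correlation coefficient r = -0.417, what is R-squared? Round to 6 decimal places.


R^2 = r^2 = (-0.417)^2 = 0.173889

0.173889


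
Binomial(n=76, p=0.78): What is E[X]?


E[X] = n*p = 76 * 0.78 = 59.28

59.28


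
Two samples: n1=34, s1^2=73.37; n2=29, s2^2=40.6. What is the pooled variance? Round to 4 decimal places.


sp^2 = ((n1-1)*s1^2 + (n2-1)*s2^2)/(n1+n2-2)
(n1-1)*s1^2 = 33 * 73.37 = 2421.21
(n2-1)*s2^2 = 28 * 40.6 = 1136.8
numerator = 2421.21 + 1136.8 = 3558.01
n1+n2-2 = 61
sp^2 = 3558.01 / 61 = 355801/6100 ≈ 58.328033

58.3280


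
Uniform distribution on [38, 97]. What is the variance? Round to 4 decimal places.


Var = (b-a)^2 / 12
(b-a)^2 = (97 - 38)^2 = 3481
Var = 3481/12 ≈ 290.083333

290.0833


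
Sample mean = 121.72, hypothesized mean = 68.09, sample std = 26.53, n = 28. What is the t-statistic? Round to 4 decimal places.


t = (xbar - mu0) / (s/sqrt(n))
xbar - mu0 = 121.72 - 68.09 = 53.63
sqrt(28) ≈ 5.29150262
s/sqrt(n) = 26.53 / 5.29150262 ≈ 5.01369873
t = 53.63 / 5.01369873 ≈ 10.696694

10.6967


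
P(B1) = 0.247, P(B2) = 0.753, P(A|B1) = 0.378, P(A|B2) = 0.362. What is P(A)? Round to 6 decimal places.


P(A) = P(A|B1)*P(B1) + P(A|B2)*P(B2)
P(A|B1)*P(B1) = 0.378 * 0.247 = 0.093366
P(A|B2)*P(B2) = 0.362 * 0.753 = 0.272586
P(A) = 0.093366 + 0.272586 = 0.365952

0.365952


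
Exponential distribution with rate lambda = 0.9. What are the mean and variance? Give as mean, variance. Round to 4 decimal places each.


mean = 1/lam, var = 1/lam^2
mean = 1 / 0.9 = 10/9 ≈ 1.111111
lam^2 = 0.9^2 = 0.81
var = 1 / 0.81 = 100/81 ≈ 1.234568

1.1111, 1.2346


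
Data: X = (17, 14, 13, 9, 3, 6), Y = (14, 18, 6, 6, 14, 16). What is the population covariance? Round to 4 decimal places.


Cov = (1/n)*sum((xi-xbar)(yi-ybar))
n = 6, xbar = 62/6 = 31/3 ≈ 10.333333, ybar = 74/6 = 37/3 ≈ 12.333333
sum((xi-xbar)(yi-ybar)) = -14/3 ≈ -4.666667
Cov = -4.666667 / 6 = -7/9 ≈ -0.777778

-0.7778


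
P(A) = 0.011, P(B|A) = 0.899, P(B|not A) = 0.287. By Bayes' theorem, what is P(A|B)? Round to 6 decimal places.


P(A|B) = P(B|A)*P(A) / P(B), P(B) = P(B|A)*P(A) + P(B|not A)*P(not A)
P(B|A)*P(A) = 0.899 * 0.011 = 0.009889
P(B|not A)*P(not A) = 0.287 * 0.989 = 0.283843
P(B) = 0.009889 + 0.283843 = 0.293732
P(A|B) = 0.009889 / 0.293732 ≈ 0.03366674

0.033667


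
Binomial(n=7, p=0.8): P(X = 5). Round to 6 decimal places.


P = C(n,k) * p^k * (1-p)^(n-k)
C(7,5) = 21
p^k = 0.8^5 = 0.32768
(1-p)^(n-k) = 0.2^2 = 0.04
P = 21 * 0.32768 * 0.04 ≈ 0.275251

0.275251


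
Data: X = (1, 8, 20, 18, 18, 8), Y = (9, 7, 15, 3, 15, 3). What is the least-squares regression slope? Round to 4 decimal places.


b = sum((xi-xbar)(yi-ybar)) / sum((xi-xbar)^2)
n = 6, xbar = 73/6 ≈ 12.166667, ybar = 52/6 = 26/3 ≈ 8.666667
Sxy = sum((xi-xbar)(yi-ybar)) = 241/3 ≈ 80.333333
Sxx = sum((xi-xbar)^2) = 1733/6 ≈ 288.833333
b = Sxy / Sxx = 482/1733 ≈ 0.278130

0.2781


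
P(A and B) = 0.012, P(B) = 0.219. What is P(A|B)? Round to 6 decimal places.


P(A|B) = P(A and B) / P(B) = 0.012 / 0.219 = 4/73 ≈ 0.05479452

0.054795


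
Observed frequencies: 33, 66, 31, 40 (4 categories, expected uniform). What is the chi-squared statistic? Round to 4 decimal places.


chi2 = sum((O-E)^2/E), E = total/4
total = 170, E = 170/4 = 42.5
(33 - 42.5)^2 / 42.5 = 90.25 / 42.5 = 361/170 ≈ 2.123529
(66 - 42.5)^2 / 42.5 = 552.25 / 42.5 = 2209/170 ≈ 12.994118
(31 - 42.5)^2 / 42.5 = 132.25 / 42.5 = 529/170 ≈ 3.111765
(40 - 42.5)^2 / 42.5 = 6.25 / 42.5 = 5/34 ≈ 0.147059
chi2 = 1562/85 ≈ 18.376471

18.3765


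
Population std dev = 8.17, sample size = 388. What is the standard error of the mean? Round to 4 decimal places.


SE = sigma / sqrt(n)
sqrt(388) ≈ 19.697716
SE = 8.17 / 19.697716 ≈ 0.414769

0.4148


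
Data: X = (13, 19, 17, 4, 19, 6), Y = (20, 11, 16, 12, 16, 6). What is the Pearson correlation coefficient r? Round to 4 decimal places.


r = sum((xi-xbar)(yi-ybar)) / sqrt(sum((xi-xbar)^2) * sum((yi-ybar)^2))
n = 6, xbar = 78/6 = 13, ybar = 81/6 = 13.5
Sxy = sum((xi-xbar)(yi-ybar)) = 76
Sxx = sum((xi-xbar)^2) = 218
Syy = sum((yi-ybar)^2) = 119.5
sqrt(Sxx*Syy) ≈ 161.403222
r = Sxy / sqrt(Sxx*Syy) = 76 / 161.403222 ≈ 0.470870

0.4709


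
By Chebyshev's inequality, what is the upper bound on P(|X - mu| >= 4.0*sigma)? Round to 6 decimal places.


P <= 1/k^2
k^2 = 4.0^2 = 16
1/k^2 = 1 / 16 = 0.0625

0.062500


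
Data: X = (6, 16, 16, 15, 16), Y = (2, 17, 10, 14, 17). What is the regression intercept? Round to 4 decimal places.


a = ybar - b*xbar, where b = sum((xi-xbar)(yi-ybar)) / sum((xi-xbar)^2)
n = 5, xbar = 69/5 = 13.8, ybar = 60/5 = 12
Sxy = sum((xi-xbar)(yi-ybar)) = 98
Sxx = sum((xi-xbar)^2) = 76.8
b = Sxy / Sxx = 245/192 ≈ 1.276042
a = 12 - 1.276042 * 13.8 = -5.609375

-5.6094


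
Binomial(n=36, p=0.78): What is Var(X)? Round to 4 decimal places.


Var = n*p*(1-p) = 36 * 0.78 * 0.22 = 6.1776

6.1776


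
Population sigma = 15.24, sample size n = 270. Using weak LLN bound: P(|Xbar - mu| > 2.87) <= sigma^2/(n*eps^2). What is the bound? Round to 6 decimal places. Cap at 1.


bound = min(1, sigma^2/(n*eps^2))
sigma^2 = 15.24^2 = 232.2576
n*eps^2 = 270 * 2.87^2 = 270 * 8.2369 = 2223.963
sigma^2/(n*eps^2) = 232.2576 / 2223.963 ≈ 0.10443411

0.104434


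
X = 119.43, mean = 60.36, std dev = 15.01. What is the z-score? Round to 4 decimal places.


z = (X - mu) / sigma
X - mu = 119.43 - 60.36 = 59.07
z = 59.07 / 15.01 = 5907/1501 ≈ 3.935376

3.9354


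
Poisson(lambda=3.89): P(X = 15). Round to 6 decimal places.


P = e^(-lam) * lam^k / k!
e^(-3.89) ≈ 0.02044535
lam^k = 3.89^15 ≈ 706714529.049240
k! = 15! = 1307674368000
P = 0.02044535 * 706714529.049240 / 1307674368000 ≈ 0.000011

0.000011


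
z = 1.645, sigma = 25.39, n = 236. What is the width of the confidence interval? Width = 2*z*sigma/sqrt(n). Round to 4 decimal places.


width = 2*z*sigma/sqrt(n)
2*z*sigma = 2 * 1.645 * 25.39 = 83.5331
sqrt(236) ≈ 15.362291
width = 83.5331 / 15.362291 ≈ 5.437542

5.4375


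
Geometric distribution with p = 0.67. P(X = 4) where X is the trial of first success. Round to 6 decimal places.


P = (1-p)^(k-1) * p
(1-p)^(k-1) = 0.33^3 = 0.035937
P = 0.035937 * 0.67 = 0.02407779

0.024078


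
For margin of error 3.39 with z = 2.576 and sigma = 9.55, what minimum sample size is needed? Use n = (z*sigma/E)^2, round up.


z*sigma/E = 2.576 * 9.55 / 3.39 = 61502/8475 ≈ 7.256873
(z*sigma/E)^2 ≈ 52.662208
round up: n = 53

53


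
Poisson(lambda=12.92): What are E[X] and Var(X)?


E[X] = Var(X) = lambda = 12.92

12.92, 12.92


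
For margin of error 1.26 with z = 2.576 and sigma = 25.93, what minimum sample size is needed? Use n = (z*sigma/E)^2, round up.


z*sigma/E = 2.576 * 25.93 / 1.26 = 59639/1125 ≈ 53.012444
(z*sigma/E)^2 ≈ 2810.319266
round up: n = 2811

2811


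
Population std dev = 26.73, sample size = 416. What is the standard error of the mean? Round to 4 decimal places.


SE = sigma / sqrt(n)
sqrt(416) ≈ 20.396078
SE = 26.73 / 20.396078 ≈ 1.310546

1.3105


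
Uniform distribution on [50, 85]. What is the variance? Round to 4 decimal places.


Var = (b-a)^2 / 12
(b-a)^2 = (85 - 50)^2 = 1225
Var = 1225/12 ≈ 102.083333

102.0833


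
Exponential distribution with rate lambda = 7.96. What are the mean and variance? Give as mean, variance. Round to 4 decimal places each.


mean = 1/lam, var = 1/lam^2
mean = 1 / 7.96 = 25/199 ≈ 0.125628
lam^2 = 7.96^2 = 63.3616
var = 1 / 63.3616 ≈ 0.015782

0.1256, 0.0158


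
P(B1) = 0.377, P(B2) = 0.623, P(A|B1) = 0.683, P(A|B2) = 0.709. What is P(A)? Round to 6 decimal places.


P(A) = P(A|B1)*P(B1) + P(A|B2)*P(B2)
P(A|B1)*P(B1) = 0.683 * 0.377 = 0.257491
P(A|B2)*P(B2) = 0.709 * 0.623 = 0.441707
P(A) = 0.257491 + 0.441707 = 0.699198

0.699198


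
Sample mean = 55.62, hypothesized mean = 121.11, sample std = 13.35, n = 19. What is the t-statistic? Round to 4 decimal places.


t = (xbar - mu0) / (s/sqrt(n))
xbar - mu0 = 55.62 - 121.11 = -65.49
sqrt(19) ≈ 4.35889894
s/sqrt(n) = 13.35 / 4.35889894 ≈ 3.06270005
t = -65.49 / 3.06270005 ≈ -21.383093

-21.3831


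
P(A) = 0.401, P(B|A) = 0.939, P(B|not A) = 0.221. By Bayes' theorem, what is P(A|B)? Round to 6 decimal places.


P(A|B) = P(B|A)*P(A) / P(B), P(B) = P(B|A)*P(A) + P(B|not A)*P(not A)
P(B|A)*P(A) = 0.939 * 0.401 = 0.376539
P(B|not A)*P(not A) = 0.221 * 0.599 = 0.132379
P(B) = 0.376539 + 0.132379 = 0.508918
P(A|B) = 0.376539 / 0.508918 ≈ 0.73988147

0.739881


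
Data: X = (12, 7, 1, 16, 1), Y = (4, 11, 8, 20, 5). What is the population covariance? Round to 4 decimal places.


Cov = (1/n)*sum((xi-xbar)(yi-ybar))
n = 5, xbar = 37/5 = 7.4, ybar = 48/5 = 9.6
sum((xi-xbar)(yi-ybar)) = 102.8
Cov = 102.8 / 5 = 20.56

20.5600


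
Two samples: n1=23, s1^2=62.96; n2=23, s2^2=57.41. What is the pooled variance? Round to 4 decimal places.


sp^2 = ((n1-1)*s1^2 + (n2-1)*s2^2)/(n1+n2-2)
(n1-1)*s1^2 = 22 * 62.96 = 1385.12
(n2-1)*s2^2 = 22 * 57.41 = 1263.02
numerator = 1385.12 + 1263.02 = 2648.14
n1+n2-2 = 44
sp^2 = 2648.14 / 44 = 60.185

60.1850


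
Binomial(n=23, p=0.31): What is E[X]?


E[X] = n*p = 23 * 0.31 = 7.13

7.13


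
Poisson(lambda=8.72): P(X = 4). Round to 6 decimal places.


P = e^(-lam) * lam^k / k!
e^(-8.72) ≈ 0.0001632872
lam^k = 8.72^4 ≈ 5781.838275
k! = 4! = 24
P = 0.0001632872 * 5781.838275 / 24 ≈ 0.039338

0.039338


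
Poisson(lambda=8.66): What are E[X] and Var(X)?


E[X] = Var(X) = lambda = 8.66

8.66, 8.66


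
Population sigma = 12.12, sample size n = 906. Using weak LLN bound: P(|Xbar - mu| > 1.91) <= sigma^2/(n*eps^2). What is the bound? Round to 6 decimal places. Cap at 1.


bound = min(1, sigma^2/(n*eps^2))
sigma^2 = 12.12^2 = 146.8944
n*eps^2 = 906 * 1.91^2 = 906 * 3.6481 = 3305.1786
sigma^2/(n*eps^2) = 146.8944 / 3305.1786 ≈ 0.04444371

0.044444


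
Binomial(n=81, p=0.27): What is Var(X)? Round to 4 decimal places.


Var = n*p*(1-p) = 81 * 0.27 * 0.73 = 15.9651

15.9651


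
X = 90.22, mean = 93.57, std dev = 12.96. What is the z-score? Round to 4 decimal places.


z = (X - mu) / sigma
X - mu = 90.22 - 93.57 = -3.35
z = -3.35 / 12.96 = -335/1296 ≈ -0.258488

-0.2585


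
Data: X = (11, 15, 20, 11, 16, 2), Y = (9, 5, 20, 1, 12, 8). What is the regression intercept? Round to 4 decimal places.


a = ybar - b*xbar, where b = sum((xi-xbar)(yi-ybar)) / sum((xi-xbar)^2)
n = 6, xbar = 75/6 = 12.5, ybar = 55/6 ≈ 9.166667
Sxy = sum((xi-xbar)(yi-ybar)) = 105.5
Sxx = sum((xi-xbar)^2) = 189.5
b = Sxy / Sxx = 211/379 ≈ 0.556728
a = 9.166667 - 0.556728 * 12.5 = 2510/1137 ≈ 2.207564

2.2076


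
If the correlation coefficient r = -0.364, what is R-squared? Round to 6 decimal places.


R^2 = r^2 = (-0.364)^2 = 0.132496

0.132496


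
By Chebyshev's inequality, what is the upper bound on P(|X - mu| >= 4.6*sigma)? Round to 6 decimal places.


P <= 1/k^2
k^2 = 4.6^2 = 21.16
1/k^2 = 1 / 21.16 = 25/529 ≈ 0.04725898

0.047259


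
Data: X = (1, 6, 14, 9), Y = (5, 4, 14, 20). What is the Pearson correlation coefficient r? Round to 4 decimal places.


r = sum((xi-xbar)(yi-ybar)) / sqrt(sum((xi-xbar)^2) * sum((yi-ybar)^2))
n = 4, xbar = 30/4 = 7.5, ybar = 43/4 = 10.75
Sxy = sum((xi-xbar)(yi-ybar)) = 82.5
Sxx = sum((xi-xbar)^2) = 89
Syy = sum((yi-ybar)^2) = 174.75
sqrt(Sxx*Syy) ≈ 124.710665
r = Sxy / sqrt(Sxx*Syy) = 82.5 / 124.710665 ≈ 0.661531

0.6615


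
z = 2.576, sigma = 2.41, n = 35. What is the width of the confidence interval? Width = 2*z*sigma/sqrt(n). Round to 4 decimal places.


width = 2*z*sigma/sqrt(n)
2*z*sigma = 2 * 2.576 * 2.41 = 12.41632
sqrt(35) ≈ 5.916080
width = 12.41632 / 5.916080 ≈ 2.098741

2.0987


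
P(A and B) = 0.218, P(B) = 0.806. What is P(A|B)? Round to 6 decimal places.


P(A|B) = P(A and B) / P(B) = 0.218 / 0.806 = 109/403 ≈ 0.27047146

0.270471


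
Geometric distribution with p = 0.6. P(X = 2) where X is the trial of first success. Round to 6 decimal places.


P = (1-p)^(k-1) * p
(1-p)^(k-1) = 0.4^1 = 0.4
P = 0.4 * 0.6 = 0.24

0.240000


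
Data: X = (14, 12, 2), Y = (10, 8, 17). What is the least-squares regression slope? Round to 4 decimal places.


b = sum((xi-xbar)(yi-ybar)) / sum((xi-xbar)^2)
n = 3, xbar = 28/3 ≈ 9.333333, ybar = 35/3 ≈ 11.666667
Sxy = sum((xi-xbar)(yi-ybar)) = -170/3 ≈ -56.666667
Sxx = sum((xi-xbar)^2) = 248/3 ≈ 82.666667
b = Sxy / Sxx = -85/124 ≈ -0.685484

-0.6855


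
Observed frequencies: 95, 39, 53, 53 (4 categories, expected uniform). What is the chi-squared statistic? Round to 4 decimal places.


chi2 = sum((O-E)^2/E), E = total/4
total = 240, E = 240/4 = 60
(95 - 60)^2 / 60 = 1225 / 60 = 245/12 ≈ 20.416667
(39 - 60)^2 / 60 = 441 / 60 = 7.35
(53 - 60)^2 / 60 = 49 / 60 = 49/60 ≈ 0.816667
(53 - 60)^2 / 60 = 49 / 60 = 49/60 ≈ 0.816667
chi2 = 29.4

29.4000


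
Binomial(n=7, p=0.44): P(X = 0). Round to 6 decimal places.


P = C(n,k) * p^k * (1-p)^(n-k)
C(7,0) = 1
p^k = 0.44^0 = 1
(1-p)^(n-k) = 0.56^7 ≈ 0.01727095
P = 1 * 1 * 0.01727095 ≈ 0.017271

0.017271


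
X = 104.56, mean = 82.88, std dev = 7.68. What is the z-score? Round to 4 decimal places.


z = (X - mu) / sigma
X - mu = 104.56 - 82.88 = 21.68
z = 21.68 / 7.68 = 271/96 ≈ 2.822917

2.8229


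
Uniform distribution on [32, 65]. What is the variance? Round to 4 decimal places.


Var = (b-a)^2 / 12
(b-a)^2 = (65 - 32)^2 = 1089
Var = 1089/12 = 90.75

90.7500


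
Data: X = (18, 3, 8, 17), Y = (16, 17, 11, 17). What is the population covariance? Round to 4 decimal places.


Cov = (1/n)*sum((xi-xbar)(yi-ybar))
n = 4, xbar = 46/4 = 11.5, ybar = 61/4 = 15.25
sum((xi-xbar)(yi-ybar)) = 14.5
Cov = 14.5 / 4 = 3.625

3.6250


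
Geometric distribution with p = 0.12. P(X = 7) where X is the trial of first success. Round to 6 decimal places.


P = (1-p)^(k-1) * p
(1-p)^(k-1) = 0.88^6 ≈ 0.4644041
P = 0.4644041 * 0.12 ≈ 0.05572849

0.055728


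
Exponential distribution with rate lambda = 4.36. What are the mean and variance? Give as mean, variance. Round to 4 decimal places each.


mean = 1/lam, var = 1/lam^2
mean = 1 / 4.36 = 25/109 ≈ 0.229358
lam^2 = 4.36^2 = 19.0096
var = 1 / 19.0096 ≈ 0.052605

0.2294, 0.0526


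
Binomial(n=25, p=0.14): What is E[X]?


E[X] = n*p = 25 * 0.14 = 3.5

3.5


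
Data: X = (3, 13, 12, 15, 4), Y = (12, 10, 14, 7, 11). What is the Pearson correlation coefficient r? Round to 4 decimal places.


r = sum((xi-xbar)(yi-ybar)) / sqrt(sum((xi-xbar)^2) * sum((yi-ybar)^2))
n = 5, xbar = 47/5 = 9.4, ybar = 54/5 = 10.8
Sxy = sum((xi-xbar)(yi-ybar)) = -24.6
Sxx = sum((xi-xbar)^2) = 121.2
Syy = sum((yi-ybar)^2) = 26.8
sqrt(Sxx*Syy) ≈ 56.992631
r = Sxy / sqrt(Sxx*Syy) = -24.6 / 56.992631 ≈ -0.431635

-0.4316


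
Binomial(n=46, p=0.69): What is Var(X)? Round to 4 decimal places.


Var = n*p*(1-p) = 46 * 0.69 * 0.31 = 9.8394

9.8394


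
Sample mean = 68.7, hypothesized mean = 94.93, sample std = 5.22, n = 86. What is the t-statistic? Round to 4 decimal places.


t = (xbar - mu0) / (s/sqrt(n))
xbar - mu0 = 68.7 - 94.93 = -26.23
sqrt(86) ≈ 9.27361850
s/sqrt(n) = 5.22 / 9.27361850 ≈ 0.56288708
t = -26.23 / 0.56288708 ≈ -46.599045

-46.5990


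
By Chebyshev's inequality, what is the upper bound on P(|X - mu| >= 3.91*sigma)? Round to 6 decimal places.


P <= 1/k^2
k^2 = 3.91^2 = 15.2881
1/k^2 = 1 / 15.2881 ≈ 0.06541035

0.065410


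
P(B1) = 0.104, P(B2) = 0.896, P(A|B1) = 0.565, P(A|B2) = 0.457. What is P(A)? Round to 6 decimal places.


P(A) = P(A|B1)*P(B1) + P(A|B2)*P(B2)
P(A|B1)*P(B1) = 0.565 * 0.104 = 0.05876
P(A|B2)*P(B2) = 0.457 * 0.896 = 0.409472
P(A) = 0.05876 + 0.409472 = 0.468232

0.468232


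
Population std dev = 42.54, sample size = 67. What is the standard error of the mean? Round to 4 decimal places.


SE = sigma / sqrt(n)
sqrt(67) ≈ 8.185353
SE = 42.54 / 8.185353 ≈ 5.197088

5.1971


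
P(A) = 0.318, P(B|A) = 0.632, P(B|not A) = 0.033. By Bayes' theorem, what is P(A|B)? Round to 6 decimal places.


P(A|B) = P(B|A)*P(A) / P(B), P(B) = P(B|A)*P(A) + P(B|not A)*P(not A)
P(B|A)*P(A) = 0.632 * 0.318 = 0.200976
P(B|not A)*P(not A) = 0.033 * 0.682 = 0.022506
P(B) = 0.200976 + 0.022506 = 0.223482
P(A|B) = 0.200976 / 0.223482 ≈ 0.89929390

0.899294


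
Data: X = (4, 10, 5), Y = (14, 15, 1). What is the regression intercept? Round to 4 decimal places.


a = ybar - b*xbar, where b = sum((xi-xbar)(yi-ybar)) / sum((xi-xbar)^2)
n = 3, xbar = 19/3 ≈ 6.333333, ybar = 30/3 = 10
Sxy = sum((xi-xbar)(yi-ybar)) = 21
Sxx = sum((xi-xbar)^2) = 62/3 ≈ 20.666667
b = Sxy / Sxx = 63/62 ≈ 1.016129
a = 10 - 1.016129 * 6.333333 = 221/62 ≈ 3.564516

3.5645


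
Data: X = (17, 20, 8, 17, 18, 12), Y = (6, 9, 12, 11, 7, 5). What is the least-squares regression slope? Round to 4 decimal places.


b = sum((xi-xbar)(yi-ybar)) / sum((xi-xbar)^2)
n = 6, xbar = 92/6 = 46/3 ≈ 15.333333, ybar = 50/6 = 25/3 ≈ 8.333333
Sxy = sum((xi-xbar)(yi-ybar)) = -47/3 ≈ -15.666667
Sxx = sum((xi-xbar)^2) = 298/3 ≈ 99.333333
b = Sxy / Sxx = -47/298 ≈ -0.157718

-0.1577


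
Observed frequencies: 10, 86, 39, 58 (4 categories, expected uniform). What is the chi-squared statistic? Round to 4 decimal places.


chi2 = sum((O-E)^2/E), E = total/4
total = 193, E = 193/4 = 48.25
(10 - 48.25)^2 / 48.25 = 1463.0625 / 48.25 = 23409/772 ≈ 30.322539
(86 - 48.25)^2 / 48.25 = 1425.0625 / 48.25 = 22801/772 ≈ 29.534974
(39 - 48.25)^2 / 48.25 = 85.5625 / 48.25 = 1369/772 ≈ 1.773316
(58 - 48.25)^2 / 48.25 = 95.0625 / 48.25 = 1521/772 ≈ 1.970207
chi2 = 12275/193 ≈ 63.601036

63.6010


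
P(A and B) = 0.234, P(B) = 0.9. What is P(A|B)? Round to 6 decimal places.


P(A|B) = P(A and B) / P(B) = 0.234 / 0.9 = 0.26

0.260000


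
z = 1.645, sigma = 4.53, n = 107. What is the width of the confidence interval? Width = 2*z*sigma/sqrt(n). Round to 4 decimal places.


width = 2*z*sigma/sqrt(n)
2*z*sigma = 2 * 1.645 * 4.53 = 14.9037
sqrt(107) ≈ 10.344080
width = 14.9037 / 10.344080 ≈ 1.440795

1.4408


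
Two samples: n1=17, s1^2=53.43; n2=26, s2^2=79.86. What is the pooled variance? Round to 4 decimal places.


sp^2 = ((n1-1)*s1^2 + (n2-1)*s2^2)/(n1+n2-2)
(n1-1)*s1^2 = 16 * 53.43 = 854.88
(n2-1)*s2^2 = 25 * 79.86 = 1996.5
numerator = 854.88 + 1996.5 = 2851.38
n1+n2-2 = 41
sp^2 = 2851.38 / 41 = 142569/2050 ≈ 69.545854

69.5459


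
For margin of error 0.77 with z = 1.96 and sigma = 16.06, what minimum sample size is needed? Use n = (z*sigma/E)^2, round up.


z*sigma/E = 1.96 * 16.06 / 0.77 = 40.88
(z*sigma/E)^2 = 1671.1744
round up: n = 1672

1672


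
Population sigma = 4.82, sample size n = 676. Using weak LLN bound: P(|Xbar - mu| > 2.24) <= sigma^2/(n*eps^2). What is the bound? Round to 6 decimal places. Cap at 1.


bound = min(1, sigma^2/(n*eps^2))
sigma^2 = 4.82^2 = 23.2324
n*eps^2 = 676 * 2.24^2 = 676 * 5.0176 = 3391.8976
sigma^2/(n*eps^2) = 23.2324 / 3391.8976 ≈ 0.00684938

0.006849


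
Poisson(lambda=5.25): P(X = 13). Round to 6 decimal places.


P = e^(-lam) * lam^k / k!
e^(-5.25) ≈ 0.005247518
lam^k = 5.25^13 ≈ 2301817800.687543
k! = 13! = 6227020800
P = 0.005247518 * 2301817800.687543 / 6227020800 ≈ 0.001940

0.001940


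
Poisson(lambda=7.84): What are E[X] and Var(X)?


E[X] = Var(X) = lambda = 7.84

7.84, 7.84


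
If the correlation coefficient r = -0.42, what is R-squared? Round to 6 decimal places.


R^2 = r^2 = (-0.42)^2 = 0.1764

0.176400


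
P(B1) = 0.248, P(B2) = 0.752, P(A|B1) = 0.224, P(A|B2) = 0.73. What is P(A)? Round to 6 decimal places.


P(A) = P(A|B1)*P(B1) + P(A|B2)*P(B2)
P(A|B1)*P(B1) = 0.224 * 0.248 = 0.055552
P(A|B2)*P(B2) = 0.73 * 0.752 = 0.54896
P(A) = 0.055552 + 0.54896 = 0.604512

0.604512


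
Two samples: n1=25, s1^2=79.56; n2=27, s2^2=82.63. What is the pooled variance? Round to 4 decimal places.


sp^2 = ((n1-1)*s1^2 + (n2-1)*s2^2)/(n1+n2-2)
(n1-1)*s1^2 = 24 * 79.56 = 1909.44
(n2-1)*s2^2 = 26 * 82.63 = 2148.38
numerator = 1909.44 + 2148.38 = 4057.82
n1+n2-2 = 50
sp^2 = 4057.82 / 50 = 81.1564

81.1564


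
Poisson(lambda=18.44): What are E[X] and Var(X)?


E[X] = Var(X) = lambda = 18.44

18.44, 18.44


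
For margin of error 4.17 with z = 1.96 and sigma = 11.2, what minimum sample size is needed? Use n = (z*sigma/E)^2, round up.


z*sigma/E = 1.96 * 11.2 / 4.17 = 10976/2085 ≈ 5.264269
(z*sigma/E)^2 ≈ 27.712524
round up: n = 28

28


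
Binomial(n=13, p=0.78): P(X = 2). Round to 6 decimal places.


P = C(n,k) * p^k * (1-p)^(n-k)
C(13,2) = 78
p^k = 0.78^2 = 0.6084
(1-p)^(n-k) = 0.22^11 ≈ 0.00000005843183
P = 78 * 0.6084 * 0.00000005843183 ≈ 0.000003

0.000003


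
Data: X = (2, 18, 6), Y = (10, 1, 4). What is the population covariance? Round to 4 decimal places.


Cov = (1/n)*sum((xi-xbar)(yi-ybar))
n = 3, xbar = 26/3 ≈ 8.666667, ybar = 15/3 = 5
sum((xi-xbar)(yi-ybar)) = -68
Cov = -68 / 3 = -68/3 ≈ -22.666667

-22.6667


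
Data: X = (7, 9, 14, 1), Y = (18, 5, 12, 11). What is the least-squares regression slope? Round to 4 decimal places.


b = sum((xi-xbar)(yi-ybar)) / sum((xi-xbar)^2)
n = 4, xbar = 31/4 = 7.75, ybar = 46/4 = 11.5
Sxy = sum((xi-xbar)(yi-ybar)) = -6.5
Sxx = sum((xi-xbar)^2) = 86.75
b = Sxy / Sxx = -26/347 ≈ -0.074928

-0.0749


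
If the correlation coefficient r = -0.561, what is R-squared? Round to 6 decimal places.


R^2 = r^2 = (-0.561)^2 = 0.314721

0.314721


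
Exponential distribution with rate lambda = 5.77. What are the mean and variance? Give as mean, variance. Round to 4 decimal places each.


mean = 1/lam, var = 1/lam^2
mean = 1 / 5.77 = 100/577 ≈ 0.173310
lam^2 = 5.77^2 = 33.2929
var = 1 / 33.2929 ≈ 0.030036

0.1733, 0.0300


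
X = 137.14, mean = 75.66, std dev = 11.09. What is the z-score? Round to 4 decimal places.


z = (X - mu) / sigma
X - mu = 137.14 - 75.66 = 61.48
z = 61.48 / 11.09 = 6148/1109 ≈ 5.543733

5.5437


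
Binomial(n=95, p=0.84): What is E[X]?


E[X] = n*p = 95 * 0.84 = 79.8

79.8


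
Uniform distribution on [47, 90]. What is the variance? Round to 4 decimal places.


Var = (b-a)^2 / 12
(b-a)^2 = (90 - 47)^2 = 1849
Var = 1849/12 ≈ 154.083333

154.0833


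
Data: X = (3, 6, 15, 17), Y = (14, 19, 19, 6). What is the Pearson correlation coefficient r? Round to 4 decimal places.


r = sum((xi-xbar)(yi-ybar)) / sqrt(sum((xi-xbar)^2) * sum((yi-ybar)^2))
n = 4, xbar = 41/4 = 10.25, ybar = 58/4 = 14.5
Sxy = sum((xi-xbar)(yi-ybar)) = -51.5
Sxx = sum((xi-xbar)^2) = 138.75
Syy = sum((yi-ybar)^2) = 113
sqrt(Sxx*Syy) ≈ 125.214815
r = Sxy / sqrt(Sxx*Syy) = -51.5 / 125.214815 ≈ -0.411293

-0.4113


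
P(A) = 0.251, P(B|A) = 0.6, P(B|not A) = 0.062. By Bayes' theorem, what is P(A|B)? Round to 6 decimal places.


P(A|B) = P(B|A)*P(A) / P(B), P(B) = P(B|A)*P(A) + P(B|not A)*P(not A)
P(B|A)*P(A) = 0.6 * 0.251 = 0.1506
P(B|not A)*P(not A) = 0.062 * 0.749 = 0.046438
P(B) = 0.1506 + 0.046438 = 0.197038
P(A|B) = 0.1506 / 0.197038 ≈ 0.76431957

0.764320


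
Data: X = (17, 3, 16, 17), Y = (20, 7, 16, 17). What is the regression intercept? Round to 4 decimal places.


a = ybar - b*xbar, where b = sum((xi-xbar)(yi-ybar)) / sum((xi-xbar)^2)
n = 4, xbar = 53/4 = 13.25, ybar = 60/4 = 15
Sxy = sum((xi-xbar)(yi-ybar)) = 111
Sxx = sum((xi-xbar)^2) = 140.75
b = Sxy / Sxx = 444/563 ≈ 0.788632
a = 15 - 0.788632 * 13.25 = 2562/563 ≈ 4.550622

4.5506


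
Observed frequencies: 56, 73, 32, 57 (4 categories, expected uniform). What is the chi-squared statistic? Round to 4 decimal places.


chi2 = sum((O-E)^2/E), E = total/4
total = 218, E = 218/4 = 54.5
(56 - 54.5)^2 / 54.5 = 2.25 / 54.5 = 9/218 ≈ 0.041284
(73 - 54.5)^2 / 54.5 = 342.25 / 54.5 = 1369/218 ≈ 6.279817
(32 - 54.5)^2 / 54.5 = 506.25 / 54.5 = 2025/218 ≈ 9.288991
(57 - 54.5)^2 / 54.5 = 6.25 / 54.5 = 25/218 ≈ 0.114679
chi2 = 1714/109 ≈ 15.724771

15.7248


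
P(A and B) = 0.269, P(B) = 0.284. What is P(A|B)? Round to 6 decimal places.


P(A|B) = P(A and B) / P(B) = 0.269 / 0.284 = 269/284 ≈ 0.94718310

0.947183


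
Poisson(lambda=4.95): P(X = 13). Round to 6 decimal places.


P = e^(-lam) * lam^k / k!
e^(-4.95) ≈ 0.007083409
lam^k = 4.95^13 ≈ 1071192655.028037
k! = 13! = 6227020800
P = 0.007083409 * 1071192655.028037 / 6227020800 ≈ 0.001219

0.001219


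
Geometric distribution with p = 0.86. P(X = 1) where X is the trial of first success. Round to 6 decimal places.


P = (1-p)^(k-1) * p
(1-p)^(k-1) = 0.14^0 = 1
P = 1 * 0.86 = 0.86

0.860000


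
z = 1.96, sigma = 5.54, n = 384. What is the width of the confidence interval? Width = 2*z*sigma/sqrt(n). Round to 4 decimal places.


width = 2*z*sigma/sqrt(n)
2*z*sigma = 2 * 1.96 * 5.54 = 21.7168
sqrt(384) ≈ 19.595918
width = 21.7168 / 19.595918 ≈ 1.108231

1.1082


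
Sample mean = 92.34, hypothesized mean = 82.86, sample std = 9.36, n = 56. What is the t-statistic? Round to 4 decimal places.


t = (xbar - mu0) / (s/sqrt(n))
xbar - mu0 = 92.34 - 82.86 = 9.48
sqrt(56) ≈ 7.48331477
s/sqrt(n) = 9.36 / 7.48331477 ≈ 1.25078261
t = 9.48 / 1.25078261 ≈ 7.579255

7.5793


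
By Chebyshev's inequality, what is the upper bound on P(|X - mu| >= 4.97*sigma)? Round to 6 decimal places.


P <= 1/k^2
k^2 = 4.97^2 = 24.7009
1/k^2 = 1 / 24.7009 ≈ 0.04048435

0.040484


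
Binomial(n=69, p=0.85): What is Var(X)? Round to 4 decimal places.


Var = n*p*(1-p) = 69 * 0.85 * 0.15 = 8.7975

8.7975


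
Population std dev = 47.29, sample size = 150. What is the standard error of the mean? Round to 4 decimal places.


SE = sigma / sqrt(n)
sqrt(150) ≈ 12.247449
SE = 47.29 / 12.247449 ≈ 3.861212

3.8612


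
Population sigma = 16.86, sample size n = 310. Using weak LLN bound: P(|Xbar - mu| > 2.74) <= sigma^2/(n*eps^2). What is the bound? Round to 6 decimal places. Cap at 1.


bound = min(1, sigma^2/(n*eps^2))
sigma^2 = 16.86^2 = 284.2596
n*eps^2 = 310 * 2.74^2 = 310 * 7.5076 = 2327.356
sigma^2/(n*eps^2) = 284.2596 / 2327.356 ≈ 0.12213843

0.122138


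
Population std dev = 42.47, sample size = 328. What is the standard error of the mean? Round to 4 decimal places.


SE = sigma / sqrt(n)
sqrt(328) ≈ 18.110770
SE = 42.47 / 18.110770 ≈ 2.345013

2.3450


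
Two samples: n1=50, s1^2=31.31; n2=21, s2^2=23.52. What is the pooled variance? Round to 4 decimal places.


sp^2 = ((n1-1)*s1^2 + (n2-1)*s2^2)/(n1+n2-2)
(n1-1)*s1^2 = 49 * 31.31 = 1534.19
(n2-1)*s2^2 = 20 * 23.52 = 470.4
numerator = 1534.19 + 470.4 = 2004.59
n1+n2-2 = 69
sp^2 = 2004.59 / 69 = 200459/6900 ≈ 29.052029

29.0520
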